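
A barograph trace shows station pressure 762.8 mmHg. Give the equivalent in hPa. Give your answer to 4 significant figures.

1017 hPa

1 mmHg = 1.33322 hPa, so 762.8 × 1.33322 = 1017 hPa.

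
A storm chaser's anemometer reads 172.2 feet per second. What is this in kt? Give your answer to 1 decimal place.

1 ft/s = 0.592484 kt, so 172.2 × 0.592484 = 102.0 kt.

102.0 kt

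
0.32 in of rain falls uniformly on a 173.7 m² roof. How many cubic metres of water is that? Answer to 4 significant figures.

1.412 cubic metres

Depth: 0.32 in × 25.4 = 8.128 mm.
1 mm over 1 m² is 1 L, so volume = 8.128 × 173.7 = 1411.8336 L = 1.412 m³.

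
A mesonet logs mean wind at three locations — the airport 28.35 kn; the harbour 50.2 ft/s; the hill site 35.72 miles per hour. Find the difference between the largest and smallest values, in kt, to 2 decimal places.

the harbour: 50.2 ft/s = 29.7427 kt.
the hill site: 35.72 mph = 31.0398 kt.
Spread: 31.0398 − 28.3500 = 2.69 kt.

2.69 kt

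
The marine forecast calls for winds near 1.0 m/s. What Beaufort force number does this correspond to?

1.0 m/s lies in the Beaufort 1 band (light air, 0.3–1.5 m/s).

Beaufort force 1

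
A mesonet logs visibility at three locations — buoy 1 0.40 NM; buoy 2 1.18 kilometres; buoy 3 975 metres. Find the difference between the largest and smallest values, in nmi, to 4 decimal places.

0.2371 nmi

buoy 2: 1.18 km = 0.637149 nmi.
buoy 3: 975 m = 0.526458 nmi.
Spread: 0.637149 − 0.400000 = 0.2371 nmi.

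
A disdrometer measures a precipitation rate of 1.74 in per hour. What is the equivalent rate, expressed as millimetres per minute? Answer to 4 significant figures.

0.7366 mm/minute

1.74 in/hour × 25.4 mm/in × 0.0166667 hour/minute = 0.7366 mm/minute.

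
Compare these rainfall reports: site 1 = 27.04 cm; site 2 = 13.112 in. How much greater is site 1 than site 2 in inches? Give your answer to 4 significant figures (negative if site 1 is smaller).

site 1: 27.04 cm = 10.64567 in.
Difference: 10.64567 − 13.11200 = -2.466 in.

-2.466 in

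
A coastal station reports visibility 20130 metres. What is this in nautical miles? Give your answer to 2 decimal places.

10.87 nmi

1 m = 0.000539957 nmi, so 20130 × 0.000539957 = 10.87 nmi.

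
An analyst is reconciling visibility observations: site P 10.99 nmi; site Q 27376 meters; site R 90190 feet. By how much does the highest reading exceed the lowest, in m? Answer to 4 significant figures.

site P: 10.99 nmi = 20353.48 m.
site R: 90190 ft = 27489.91 m.
Spread: 27489.91 − 20353.48 = 7136 m.

7136 m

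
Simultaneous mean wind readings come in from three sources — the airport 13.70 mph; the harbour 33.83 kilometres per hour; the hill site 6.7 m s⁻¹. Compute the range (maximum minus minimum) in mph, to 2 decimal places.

the harbour: 33.83 km/h = 21.0210 mph.
the hill site: 6.7 m/s = 14.9875 mph.
Spread: 21.0210 − 13.7000 = 7.32 mph.

7.32 mph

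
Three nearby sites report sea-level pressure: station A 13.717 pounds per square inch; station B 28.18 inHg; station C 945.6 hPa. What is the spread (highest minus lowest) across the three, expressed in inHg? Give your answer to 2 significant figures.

0.26 inHg

station A: 13.717 psi = 27.9281 inHg.
station C: 945.6 hPa = 27.9235 inHg.
Spread: 28.1800 − 27.9235 = 0.26 inHg.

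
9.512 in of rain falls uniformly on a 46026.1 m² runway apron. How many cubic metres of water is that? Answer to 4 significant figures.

11120 cubic metres

Depth: 9.512 in × 25.4 = 241.6048 mm.
1 mm over 1 m² is 1 L, so volume = 241.6048 × 46026.1 = 11120127 L = 11120 m³.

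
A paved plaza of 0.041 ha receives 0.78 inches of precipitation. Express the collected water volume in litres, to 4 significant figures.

Depth: 0.78 in × 25.4 = 19.812 mm.
Area: 0.041 ha = 410 m².
1 mm over 1 m² is 1 L, so volume = 19.812 × 410 = 8122.92 L ≈ 8123 L.

8123 litres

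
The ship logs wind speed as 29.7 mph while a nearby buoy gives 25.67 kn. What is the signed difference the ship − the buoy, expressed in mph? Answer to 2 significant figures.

0.16 mph

the buoy: 25.67 kt = 29.5405 mph.
Difference: 29.7000 − 29.5405 = 0.16 mph.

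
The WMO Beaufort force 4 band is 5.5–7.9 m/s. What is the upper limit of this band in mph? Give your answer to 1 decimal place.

5.5–7.9 m/s × 2.237 = 12.3–17.7 mph.

17.7 mph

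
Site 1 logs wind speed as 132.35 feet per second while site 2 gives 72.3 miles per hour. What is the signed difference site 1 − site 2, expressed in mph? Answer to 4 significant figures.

17.94 mph

site 1: 132.35 ft/s = 90.2386 mph.
Difference: 90.2386 − 72.3000 = 17.94 mph.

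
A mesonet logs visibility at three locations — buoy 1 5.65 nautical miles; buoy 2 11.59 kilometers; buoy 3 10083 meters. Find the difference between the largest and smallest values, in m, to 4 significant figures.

buoy 1: 5.65 nmi = 10463.80 m.
buoy 2: 11.59 km = 11590.00 m.
Spread: 11590.00 − 10083.00 = 1507 m.

1507 m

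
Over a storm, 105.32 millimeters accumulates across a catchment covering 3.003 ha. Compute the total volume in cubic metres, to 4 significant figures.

Area: 3.003 ha = 30030 m².
1 mm over 1 m² is 1 L, so volume = 105.32 × 30030 = 3162759.6 L = 3163 m³.

3163 cubic metres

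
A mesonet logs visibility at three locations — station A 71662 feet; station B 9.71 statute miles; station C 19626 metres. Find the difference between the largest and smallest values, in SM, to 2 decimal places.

3.86 SM

station A: 71662 ft = 13.5723 SM.
station C: 19626 m = 12.1950 SM.
Spread: 13.5723 − 9.7100 = 3.86 SM.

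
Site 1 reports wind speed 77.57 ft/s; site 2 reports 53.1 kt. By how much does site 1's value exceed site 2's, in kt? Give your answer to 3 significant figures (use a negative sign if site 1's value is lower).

site 1: 77.57 ft/s = 45.9590 kt.
Difference: 45.9590 − 53.1000 = -7.14 kt.

-7.14 kt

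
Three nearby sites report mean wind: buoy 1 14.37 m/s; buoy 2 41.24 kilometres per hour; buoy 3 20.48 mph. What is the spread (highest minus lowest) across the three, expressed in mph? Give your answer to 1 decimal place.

buoy 1: 14.37 m/s = 32.145 mph.
buoy 2: 41.24 km/h = 25.625 mph.
Spread: 32.145 − 20.480 = 11.7 mph.

11.7 mph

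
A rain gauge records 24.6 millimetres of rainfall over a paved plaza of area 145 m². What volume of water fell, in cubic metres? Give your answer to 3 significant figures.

1 mm over 1 m² is 1 L, so volume = 24.6 × 145 = 3567 L = 3.57 m³.

3.57 cubic metres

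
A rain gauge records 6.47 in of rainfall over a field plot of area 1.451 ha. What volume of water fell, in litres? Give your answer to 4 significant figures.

2385000 litres

Depth: 6.47 in × 25.4 = 164.338 mm.
Area: 1.451 ha = 14510 m².
1 mm over 1 m² is 1 L, so volume = 164.338 × 14510 = 2384544.4 L ≈ 2385000 L.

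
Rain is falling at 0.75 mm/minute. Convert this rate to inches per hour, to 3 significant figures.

1.77 in/hour

0.75 mm/minute × 0.0393701 in/mm × 60 minute/hour = 1.77 in/hour.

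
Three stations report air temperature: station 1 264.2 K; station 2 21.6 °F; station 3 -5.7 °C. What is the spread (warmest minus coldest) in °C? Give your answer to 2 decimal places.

3.25 °C

station 1: 264.2 K = -8.950 °C.
station 2: 21.6 °F = -5.778 °C.
Spread: (-5.700) − (-8.950) = 3.250 °C.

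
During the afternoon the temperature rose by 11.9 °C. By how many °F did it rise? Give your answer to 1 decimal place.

For a temperature change the 32° offset cancels: Δ°F = 11.9 × 1.8 = 21.4 °F.

21.4 °F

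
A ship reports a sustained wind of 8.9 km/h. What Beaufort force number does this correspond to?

8.9 km/h = 2.5 m/s, which is Beaufort 2 (light breeze, 1.6–3.3 m/s).

Beaufort force 2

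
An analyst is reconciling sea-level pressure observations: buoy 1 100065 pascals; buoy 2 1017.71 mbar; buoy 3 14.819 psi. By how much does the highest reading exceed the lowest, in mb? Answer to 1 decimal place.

buoy 1: 100065 Pa = 1000.650 mb.
buoy 3: 14.819 psi = 1021.734 mb.
Spread: 1021.734 − 1000.650 = 21.1 mb.

21.1 mb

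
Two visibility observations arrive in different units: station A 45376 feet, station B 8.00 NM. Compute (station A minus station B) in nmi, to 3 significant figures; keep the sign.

-0.532 nmi

station A: 45376 ft = 7.46793 nmi.
Difference: 7.46793 − 8.00000 = -0.532 nmi.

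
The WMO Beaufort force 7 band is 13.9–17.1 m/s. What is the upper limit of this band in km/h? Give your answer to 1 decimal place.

61.6 km/h

13.9–17.1 m/s × 3.6 = 50.0–61.6 km/h.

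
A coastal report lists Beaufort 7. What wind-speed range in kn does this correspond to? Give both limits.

28 to 33 kt

Beaufort 7 (near gale) spans 28–33 knots.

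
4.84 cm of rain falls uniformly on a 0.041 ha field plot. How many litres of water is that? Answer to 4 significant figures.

19840 litres

Depth: 4.84 cm × 10 = 48.4 mm.
Area: 0.041 ha = 410 m².
1 mm over 1 m² is 1 L, so volume = 48.4 × 410 = 19844 L ≈ 19840 L.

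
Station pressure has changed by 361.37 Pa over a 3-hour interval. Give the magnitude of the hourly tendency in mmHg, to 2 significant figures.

0.90 mmHg per hour

361.37 Pa / 3 h × 0.00750062 mmHg/Pa = 0.90 mmHg/h.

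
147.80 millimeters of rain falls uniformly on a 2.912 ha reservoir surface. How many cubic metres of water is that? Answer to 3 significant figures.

Area: 2.912 ha = 29120 m².
1 mm over 1 m² is 1 L, so volume = 147.8 × 29120 = 4303936 L = 4300 m³.

4300 cubic metres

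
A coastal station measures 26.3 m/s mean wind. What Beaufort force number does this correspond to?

Beaufort force 10

26.3 m/s lies in the Beaufort 10 band (storm, 24.5–28.4 m/s).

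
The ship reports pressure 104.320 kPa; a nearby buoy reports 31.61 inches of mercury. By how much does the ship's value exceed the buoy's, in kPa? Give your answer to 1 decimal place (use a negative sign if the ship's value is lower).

the buoy: 31.61 inHg = 107.044 kPa.
Difference: 104.320 − 107.044 = -2.7 kPa.

-2.7 kPa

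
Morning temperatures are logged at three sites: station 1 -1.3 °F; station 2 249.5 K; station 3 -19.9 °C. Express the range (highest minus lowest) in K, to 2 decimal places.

station 1: -1.3 °F = -18.500 °C.
station 2: 249.5 K = -23.650 °C.
Spread: (-18.500) − (-23.650) = 5.150 °C.

5.15 K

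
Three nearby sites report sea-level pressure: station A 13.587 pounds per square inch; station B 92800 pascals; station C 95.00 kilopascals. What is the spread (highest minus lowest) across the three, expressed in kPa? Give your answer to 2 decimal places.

2.20 kPa

station A: 13.587 psi = 93.6791 kPa.
station B: 92800 Pa = 92.8000 kPa.
Spread: 95.0000 − 92.8000 = 2.20 kPa.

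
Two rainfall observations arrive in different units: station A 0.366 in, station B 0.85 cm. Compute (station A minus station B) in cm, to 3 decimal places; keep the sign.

0.080 cm

station A: 0.366 in = 0.92964 cm.
Difference: 0.92964 − 0.85000 = 0.080 cm.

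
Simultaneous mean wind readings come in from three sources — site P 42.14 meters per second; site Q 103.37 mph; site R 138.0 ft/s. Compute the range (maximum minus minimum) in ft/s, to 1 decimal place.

site P: 42.14 m/s = 138.255 ft/s.
site Q: 103.37 mph = 151.609 ft/s.
Spread: 151.609 − 138.000 = 13.6 ft/s.

13.6 ft/s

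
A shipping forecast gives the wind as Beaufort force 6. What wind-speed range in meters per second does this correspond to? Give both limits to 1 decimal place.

Beaufort 6 (strong breeze) spans 10.8–13.8 m/s.

10.8 to 13.8 m/s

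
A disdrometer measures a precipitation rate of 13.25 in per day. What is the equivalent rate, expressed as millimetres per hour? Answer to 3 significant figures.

13.25 in/day × 25.4 mm/in × 0.0416667 day/hour = 14.0 mm/hour.

14.0 mm/hour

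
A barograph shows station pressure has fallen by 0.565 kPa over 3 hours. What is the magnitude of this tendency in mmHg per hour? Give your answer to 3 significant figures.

0.565 kPa / 3 h × 7.50062 mmHg/kPa = 1.41 mmHg/h.

1.41 mmHg per hour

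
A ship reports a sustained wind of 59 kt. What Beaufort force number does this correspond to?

Beaufort force 11

59 kt lies in the Beaufort 11 band (violent storm, 56–63 kt).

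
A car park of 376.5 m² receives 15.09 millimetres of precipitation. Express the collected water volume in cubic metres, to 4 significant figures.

1 mm over 1 m² is 1 L, so volume = 15.09 × 376.5 = 5681.385 L = 5.681 m³.

5.681 cubic metres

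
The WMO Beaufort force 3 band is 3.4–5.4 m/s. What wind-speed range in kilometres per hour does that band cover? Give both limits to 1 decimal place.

12.2 to 19.4 km/h

3.4–5.4 m/s × 3.6 = 12.2–19.4 km/h.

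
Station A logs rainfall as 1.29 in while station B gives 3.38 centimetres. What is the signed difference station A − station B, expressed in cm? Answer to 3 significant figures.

station A: 1.29 in = 3.27660 cm.
Difference: 3.27660 − 3.38000 = -0.103 cm.

-0.103 cm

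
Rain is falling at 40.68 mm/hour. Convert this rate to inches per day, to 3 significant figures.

38.4 in/day

40.68 mm/hour × 0.0393701 in/mm × 24 hour/day = 38.4 in/day.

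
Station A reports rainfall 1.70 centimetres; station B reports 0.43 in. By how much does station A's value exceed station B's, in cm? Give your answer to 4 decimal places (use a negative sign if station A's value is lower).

station B: 0.43 in = 1.092200 cm.
Difference: 1.700000 − 1.092200 = 0.6078 cm.

0.6078 cm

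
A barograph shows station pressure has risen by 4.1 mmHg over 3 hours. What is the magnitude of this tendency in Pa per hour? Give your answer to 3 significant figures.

182 Pa per hour

4.1 mmHg / 3 h × 133.322 Pa/mmHg = 182 Pa/h.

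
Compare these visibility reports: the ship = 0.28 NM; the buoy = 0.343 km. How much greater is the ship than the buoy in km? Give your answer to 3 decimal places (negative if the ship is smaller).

the ship: 0.28 nmi = 0.51856 km.
Difference: 0.51856 − 0.34300 = 0.176 km.

0.176 km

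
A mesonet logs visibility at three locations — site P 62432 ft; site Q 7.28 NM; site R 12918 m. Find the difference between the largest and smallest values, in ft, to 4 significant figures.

20050 ft

site Q: 7.28 nmi = 44234.12 ft.
site R: 12918 m = 42381.89 ft.
Spread: 62432.00 − 42381.89 = 20050 ft.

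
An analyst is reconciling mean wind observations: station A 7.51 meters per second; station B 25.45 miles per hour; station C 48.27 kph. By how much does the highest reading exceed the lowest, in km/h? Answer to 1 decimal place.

station A: 7.51 m/s = 27.036 km/h.
station B: 25.45 mph = 40.958 km/h.
Spread: 48.270 − 27.036 = 21.2 km/h.

21.2 km/h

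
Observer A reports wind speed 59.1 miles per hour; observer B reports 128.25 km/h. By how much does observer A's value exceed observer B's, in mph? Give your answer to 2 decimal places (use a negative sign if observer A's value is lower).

-20.59 mph

observer B: 128.25 km/h = 79.6909 mph.
Difference: 59.1000 − 79.6909 = -20.59 mph.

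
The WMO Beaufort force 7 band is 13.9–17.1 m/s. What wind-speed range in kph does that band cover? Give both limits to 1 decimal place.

50.0 to 61.6 km/h

13.9–17.1 m/s × 3.6 = 50.0–61.6 km/h.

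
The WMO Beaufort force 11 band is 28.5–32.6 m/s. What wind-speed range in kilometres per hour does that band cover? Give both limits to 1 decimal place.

102.6 to 117.4 km/h

28.5–32.6 m/s × 3.6 = 102.6–117.4 km/h.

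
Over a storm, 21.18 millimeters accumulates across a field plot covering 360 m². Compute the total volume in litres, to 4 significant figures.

7625 litres

1 mm over 1 m² is 1 L, so volume = 21.18 × 360 = 7624.8 L ≈ 7625 L.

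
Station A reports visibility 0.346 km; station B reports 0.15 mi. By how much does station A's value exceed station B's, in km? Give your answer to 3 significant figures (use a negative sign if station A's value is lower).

0.105 km

station B: 0.15 SM = 0.24140 km.
Difference: 0.34600 − 0.24140 = 0.105 km.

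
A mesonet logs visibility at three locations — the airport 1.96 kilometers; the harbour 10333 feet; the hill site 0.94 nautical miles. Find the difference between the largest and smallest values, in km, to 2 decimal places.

1.41 km

the harbour: 10333 ft = 3.1495 km.
the hill site: 0.94 nmi = 1.7409 km.
Spread: 3.1495 − 1.7409 = 1.41 km.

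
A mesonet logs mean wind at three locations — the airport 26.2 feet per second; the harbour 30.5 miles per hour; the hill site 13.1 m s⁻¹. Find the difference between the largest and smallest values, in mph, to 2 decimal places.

12.64 mph

the airport: 26.2 ft/s = 17.8636 mph.
the hill site: 13.1 m/s = 29.3039 mph.
Spread: 30.5000 − 17.8636 = 12.64 mph.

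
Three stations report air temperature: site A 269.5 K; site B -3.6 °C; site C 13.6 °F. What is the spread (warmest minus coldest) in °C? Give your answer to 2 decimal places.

site A: 269.5 K = -3.650 °C.
site C: 13.6 °F = -10.222 °C.
Spread: (-3.600) − (-10.222) = 6.622 °C.

6.62 °C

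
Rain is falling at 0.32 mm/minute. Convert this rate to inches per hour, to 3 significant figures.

0.32 mm/minute × 0.0393701 in/mm × 60 minute/hour = 0.756 in/hour.

0.756 in/hour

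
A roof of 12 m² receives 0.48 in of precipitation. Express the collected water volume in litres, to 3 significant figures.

146 litres

Depth: 0.48 in × 25.4 = 12.192 mm.
1 mm over 1 m² is 1 L, so volume = 12.192 × 12 = 146.304 L ≈ 146 L.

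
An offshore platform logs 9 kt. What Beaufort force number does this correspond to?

9 kt lies in the Beaufort 3 band (gentle breeze, 7–10 kt).

Beaufort force 3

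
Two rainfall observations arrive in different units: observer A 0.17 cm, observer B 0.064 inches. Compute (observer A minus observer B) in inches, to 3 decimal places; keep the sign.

0.003 in

observer A: 0.17 cm = 0.06693 in.
Difference: 0.06693 − 0.06400 = 0.003 in.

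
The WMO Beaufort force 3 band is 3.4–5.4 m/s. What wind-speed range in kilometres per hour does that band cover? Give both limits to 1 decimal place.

3.4–5.4 m/s × 3.6 = 12.2–19.4 km/h.

12.2 to 19.4 km/h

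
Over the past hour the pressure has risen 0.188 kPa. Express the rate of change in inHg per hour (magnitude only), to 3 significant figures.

0.0555 inHg per hour

0.188 kPa / 1 h × 0.2953 inHg/kPa = 0.0555 inHg/h.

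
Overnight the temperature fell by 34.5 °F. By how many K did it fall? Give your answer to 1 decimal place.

For a temperature change the 32° offset cancels: ΔK = 34.5 × 0.5556 = 19.2 K.

19.2 K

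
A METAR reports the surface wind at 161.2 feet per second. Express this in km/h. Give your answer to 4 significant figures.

1 ft/s = 1.09728 km/h, so 161.2 × 1.09728 = 176.9 km/h.

176.9 km/h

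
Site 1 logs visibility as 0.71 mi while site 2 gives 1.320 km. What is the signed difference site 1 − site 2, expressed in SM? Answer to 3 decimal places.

-0.110 SM

site 2: 1.320 km = 0.82021 SM.
Difference: 0.71000 − 0.82021 = -0.110 SM.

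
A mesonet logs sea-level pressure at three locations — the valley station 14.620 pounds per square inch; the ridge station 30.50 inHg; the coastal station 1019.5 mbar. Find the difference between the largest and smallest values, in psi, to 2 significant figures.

the ridge station: 30.50 inHg = 14.9802 psi.
the coastal station: 1019.5 mb = 14.7866 psi.
Spread: 14.9802 − 14.6200 = 0.36 psi.

0.36 psi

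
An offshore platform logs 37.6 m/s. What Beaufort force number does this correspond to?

37.6 m/s lies in the Beaufort 12 band (hurricane force, ≥32.7 m/s).

Beaufort force 12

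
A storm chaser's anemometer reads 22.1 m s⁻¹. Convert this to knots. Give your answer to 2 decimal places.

1 m/s = 1.94384 kt, so 22.1 × 1.94384 = 42.96 kt.

42.96 kt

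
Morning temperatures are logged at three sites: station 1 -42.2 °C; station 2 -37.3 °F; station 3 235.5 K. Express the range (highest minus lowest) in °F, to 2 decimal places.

8.19 °F

station 2: -37.3 °F = -38.500 °C.
station 3: 235.5 K = -37.650 °C.
Spread: (-37.650) − (-42.200) = 4.550 °C = 8.19 °F.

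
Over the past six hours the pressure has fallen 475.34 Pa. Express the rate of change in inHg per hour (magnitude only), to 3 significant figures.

0.0234 inHg per hour

475.34 Pa / 6 h × 0.0002953 inHg/Pa = 0.0234 inHg/h.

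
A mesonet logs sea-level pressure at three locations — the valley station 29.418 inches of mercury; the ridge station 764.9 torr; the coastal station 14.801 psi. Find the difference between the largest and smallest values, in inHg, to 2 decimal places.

0.72 inHg

the ridge station: 764.9 mmHg = 30.1142 inHg.
the coastal station: 14.801 psi = 30.1351 inHg.
Spread: 30.1351 − 29.4180 = 0.72 inHg.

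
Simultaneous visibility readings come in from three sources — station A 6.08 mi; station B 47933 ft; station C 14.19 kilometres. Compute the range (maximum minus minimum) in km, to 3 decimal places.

4.825 km

station A: 6.08 SM = 9.78481 km.
station B: 47933 ft = 14.60998 km.
Spread: 14.60998 − 9.78481 = 4.825 km.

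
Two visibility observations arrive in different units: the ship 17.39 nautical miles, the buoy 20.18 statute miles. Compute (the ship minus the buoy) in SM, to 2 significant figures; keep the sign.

the ship: 17.39 nmi = 20.0121 SM.
Difference: 20.0121 − 20.1800 = -0.17 SM.

-0.17 SM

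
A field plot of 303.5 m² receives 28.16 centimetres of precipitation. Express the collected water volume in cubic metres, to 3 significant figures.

Depth: 28.16 cm × 10 = 281.6 mm.
1 mm over 1 m² is 1 L, so volume = 281.6 × 303.5 = 85465.6 L = 85.5 m³.

85.5 cubic metres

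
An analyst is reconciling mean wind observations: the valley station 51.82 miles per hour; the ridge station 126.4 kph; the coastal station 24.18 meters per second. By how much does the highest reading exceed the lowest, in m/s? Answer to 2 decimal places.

11.95 m/s

the valley station: 51.82 mph = 23.1656 m/s.
the ridge station: 126.4 km/h = 35.1111 m/s.
Spread: 35.1111 − 23.1656 = 11.95 m/s.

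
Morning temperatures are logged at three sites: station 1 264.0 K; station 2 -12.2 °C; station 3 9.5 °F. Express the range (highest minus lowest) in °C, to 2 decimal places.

3.35 °C

station 1: 264.0 K = -9.150 °C.
station 3: 9.5 °F = -12.500 °C.
Spread: (-9.150) − (-12.500) = 3.350 °C.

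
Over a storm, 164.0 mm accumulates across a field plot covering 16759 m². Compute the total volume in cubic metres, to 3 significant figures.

2750 cubic metres

1 mm over 1 m² is 1 L, so volume = 164 × 16759 = 2748476 L = 2750 m³.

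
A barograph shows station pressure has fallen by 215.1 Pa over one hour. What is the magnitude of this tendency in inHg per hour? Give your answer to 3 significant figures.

0.0635 inHg per hour

215.1 Pa / 1 h × 0.0002953 inHg/Pa = 0.0635 inHg/h.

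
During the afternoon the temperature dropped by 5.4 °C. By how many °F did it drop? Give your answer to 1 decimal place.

9.7 °F

For a temperature change the 32° offset cancels: Δ°F = 5.4 × 1.8 = 9.7 °F.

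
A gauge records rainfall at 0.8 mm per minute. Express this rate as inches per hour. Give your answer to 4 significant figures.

0.8 mm/minute × 0.0393701 in/mm × 60 minute/hour = 1.890 in/hour.

1.890 in/hour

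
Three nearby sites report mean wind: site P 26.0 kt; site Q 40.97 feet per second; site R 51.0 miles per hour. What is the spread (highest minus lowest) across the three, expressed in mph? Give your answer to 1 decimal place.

23.1 mph

site P: 26.0 kt = 29.920 mph.
site Q: 40.97 ft/s = 27.934 mph.
Spread: 51.000 − 27.934 = 23.1 mph.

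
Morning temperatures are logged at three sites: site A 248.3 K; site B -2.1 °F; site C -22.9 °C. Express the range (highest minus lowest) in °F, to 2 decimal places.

10.63 °F

site A: 248.3 K = -24.850 °C.
site B: -2.1 °F = -18.944 °C.
Spread: (-18.944) − (-24.850) = 5.906 °C = 10.63 °F.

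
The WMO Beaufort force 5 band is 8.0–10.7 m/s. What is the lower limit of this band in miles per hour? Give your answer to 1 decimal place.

17.9 mph

8.0–10.7 m/s × 2.237 = 17.9–23.9 mph.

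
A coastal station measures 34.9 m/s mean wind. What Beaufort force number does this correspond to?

34.9 m/s lies in the Beaufort 12 band (hurricane force, ≥32.7 m/s).

Beaufort force 12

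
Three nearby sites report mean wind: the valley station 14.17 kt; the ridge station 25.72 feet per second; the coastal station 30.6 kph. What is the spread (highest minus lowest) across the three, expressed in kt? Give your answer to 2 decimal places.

2.35 kt

the ridge station: 25.72 ft/s = 15.2387 kt.
the coastal station: 30.6 km/h = 16.5227 kt.
Spread: 16.5227 − 14.1700 = 2.35 kt.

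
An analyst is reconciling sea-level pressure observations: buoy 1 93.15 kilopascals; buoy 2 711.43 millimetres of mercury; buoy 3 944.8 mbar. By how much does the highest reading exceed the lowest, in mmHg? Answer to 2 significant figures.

buoy 1: 93.15 kPa = 698.68 mmHg.
buoy 3: 944.8 mb = 708.66 mmHg.
Spread: 711.43 − 698.68 = 13 mmHg.

13 mmHg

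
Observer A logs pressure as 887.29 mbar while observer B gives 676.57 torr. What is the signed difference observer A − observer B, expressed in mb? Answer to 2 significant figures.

-15 mb

observer B: 676.57 mmHg = 902.02 mb.
Difference: 887.29 − 902.02 = -15 mb.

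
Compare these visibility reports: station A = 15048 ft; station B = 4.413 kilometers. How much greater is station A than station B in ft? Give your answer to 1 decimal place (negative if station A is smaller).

station B: 4.413 km = 14478.346 ft.
Difference: 15048.000 − 14478.346 = 569.7 ft.

569.7 ft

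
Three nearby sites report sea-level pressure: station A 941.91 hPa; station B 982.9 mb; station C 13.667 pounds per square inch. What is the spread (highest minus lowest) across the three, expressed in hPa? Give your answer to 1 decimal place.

station B: 982.9 mb = 982.900 hPa.
station C: 13.667 psi = 942.306 hPa.
Spread: 982.900 − 941.910 = 41.0 hPa.

41.0 hPa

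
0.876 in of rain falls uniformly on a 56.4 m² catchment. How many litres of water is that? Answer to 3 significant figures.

1250 litres

Depth: 0.876 in × 25.4 = 22.2504 mm.
1 mm over 1 m² is 1 L, so volume = 22.2504 × 56.4 = 1254.9226 L ≈ 1250 L.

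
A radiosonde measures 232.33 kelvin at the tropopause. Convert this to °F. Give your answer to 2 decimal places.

-41.48 °F

First to °C: -40.82 °C.
Then to °F: -41.48 °F.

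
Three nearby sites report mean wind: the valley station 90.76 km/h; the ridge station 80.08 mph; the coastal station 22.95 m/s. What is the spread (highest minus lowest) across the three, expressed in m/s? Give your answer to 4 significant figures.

the valley station: 90.76 km/h = 25.2111 m/s.
the ridge station: 80.08 mph = 35.7990 m/s.
Spread: 35.7990 − 22.9500 = 12.85 m/s.

12.85 m/s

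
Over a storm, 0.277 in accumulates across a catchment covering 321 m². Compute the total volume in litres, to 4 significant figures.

Depth: 0.277 in × 25.4 = 7.0358 mm.
1 mm over 1 m² is 1 L, so volume = 7.0358 × 321 = 2258.4918 L ≈ 2258 L.

2258 litres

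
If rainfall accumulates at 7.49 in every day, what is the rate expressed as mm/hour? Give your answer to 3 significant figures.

7.49 in/day × 25.4 mm/in × 0.0416667 day/hour = 7.93 mm/hour.

7.93 mm/hour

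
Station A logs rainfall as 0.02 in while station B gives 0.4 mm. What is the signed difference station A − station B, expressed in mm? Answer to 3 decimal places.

0.108 mm

station A: 0.02 in = 0.50800 mm.
Difference: 0.50800 − 0.40000 = 0.108 mm.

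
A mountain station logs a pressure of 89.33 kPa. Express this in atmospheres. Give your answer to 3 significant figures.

0.882 atm

1 kPa = 0.00986923 atm, so 89.33 × 0.00986923 = 0.882 atm.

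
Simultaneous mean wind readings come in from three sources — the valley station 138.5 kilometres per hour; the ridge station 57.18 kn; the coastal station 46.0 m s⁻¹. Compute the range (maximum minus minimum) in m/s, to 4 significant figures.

16.58 m/s

the valley station: 138.5 km/h = 38.4722 m/s.
the ridge station: 57.18 kt = 29.4159 m/s.
Spread: 46.0000 − 29.4159 = 16.58 m/s.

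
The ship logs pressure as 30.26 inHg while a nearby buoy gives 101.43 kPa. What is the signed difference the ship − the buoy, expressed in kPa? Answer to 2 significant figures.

the ship: 30.26 inHg = 102.472 kPa.
Difference: 102.472 − 101.430 = 1.0 kPa.

1.0 kPa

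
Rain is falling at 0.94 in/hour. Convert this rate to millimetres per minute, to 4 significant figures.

0.94 in/hour × 25.4 mm/in × 0.0166667 hour/minute = 0.3979 mm/minute.

0.3979 mm/minute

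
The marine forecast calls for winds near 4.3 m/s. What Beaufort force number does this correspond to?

Beaufort force 3

4.3 m/s lies in the Beaufort 3 band (gentle breeze, 3.4–5.4 m/s).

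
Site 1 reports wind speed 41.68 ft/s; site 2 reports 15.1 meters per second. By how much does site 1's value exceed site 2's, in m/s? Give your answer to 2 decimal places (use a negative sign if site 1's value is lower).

site 1: 41.68 ft/s = 12.7041 m/s.
Difference: 12.7041 − 15.1000 = -2.40 m/s.

-2.40 m/s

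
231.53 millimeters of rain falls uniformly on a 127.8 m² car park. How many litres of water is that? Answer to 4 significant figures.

1 mm over 1 m² is 1 L, so volume = 231.53 × 127.8 = 29589.534 L ≈ 29590 L.

29590 litres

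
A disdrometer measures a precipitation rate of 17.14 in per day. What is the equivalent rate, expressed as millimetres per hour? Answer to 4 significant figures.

18.14 mm/hour

17.14 in/day × 25.4 mm/in × 0.0416667 day/hour = 18.14 mm/hour.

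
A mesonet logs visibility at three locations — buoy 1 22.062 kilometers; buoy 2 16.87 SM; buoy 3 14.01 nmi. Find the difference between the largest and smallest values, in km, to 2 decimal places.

buoy 2: 16.87 SM = 27.1496 km.
buoy 3: 14.01 nmi = 25.9465 km.
Spread: 27.1496 − 22.0620 = 5.09 km.

5.09 km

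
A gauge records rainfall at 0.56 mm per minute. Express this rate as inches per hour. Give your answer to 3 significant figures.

1.32 in/hour

0.56 mm/minute × 0.0393701 in/mm × 60 minute/hour = 1.32 in/hour.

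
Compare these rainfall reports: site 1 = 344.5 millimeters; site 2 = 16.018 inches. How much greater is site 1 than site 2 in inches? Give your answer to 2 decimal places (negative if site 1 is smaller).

site 1: 344.5 mm = 13.56299 in.
Difference: 13.56299 − 16.01800 = -2.46 in.

-2.46 in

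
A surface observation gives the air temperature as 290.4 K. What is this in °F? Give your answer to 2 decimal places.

First to °C: 17.25 °C.
Then to °F: 63.05 °F.

63.05 °F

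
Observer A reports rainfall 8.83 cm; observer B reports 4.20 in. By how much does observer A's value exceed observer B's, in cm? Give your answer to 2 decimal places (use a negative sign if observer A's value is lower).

observer B: 4.20 in = 10.6680 cm.
Difference: 8.8300 − 10.6680 = -1.84 cm.

-1.84 cm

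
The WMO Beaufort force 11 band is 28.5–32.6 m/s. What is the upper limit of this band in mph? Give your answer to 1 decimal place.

72.9 mph

28.5–32.6 m/s × 2.237 = 63.8–72.9 mph.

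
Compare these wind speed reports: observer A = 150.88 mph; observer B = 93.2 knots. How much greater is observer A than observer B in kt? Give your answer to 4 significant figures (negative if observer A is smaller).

observer A: 150.88 mph = 131.1111 kt.
Difference: 131.1111 − 93.2000 = 37.91 kt.

37.91 kt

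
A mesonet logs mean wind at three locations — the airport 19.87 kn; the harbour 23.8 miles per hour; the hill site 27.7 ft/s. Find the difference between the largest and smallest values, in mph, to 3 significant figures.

4.91 mph

the airport: 19.87 kt = 22.8660 mph.
the hill site: 27.7 ft/s = 18.8864 mph.
Spread: 23.8000 − 18.8864 = 4.91 mph.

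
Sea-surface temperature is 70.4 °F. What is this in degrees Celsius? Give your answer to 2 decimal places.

21.33 °C

°C = (°F − 32) × 5/9 = (70.4 − 32) / 1.8 = 21.33 °C.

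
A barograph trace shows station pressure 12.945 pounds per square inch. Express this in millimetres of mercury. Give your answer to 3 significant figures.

1 psi = 51.7149 mmHg, so 12.945 × 51.7149 = 669 mmHg.

669 mmHg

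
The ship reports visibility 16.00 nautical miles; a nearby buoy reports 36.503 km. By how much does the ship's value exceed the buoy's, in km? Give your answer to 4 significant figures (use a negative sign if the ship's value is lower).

the ship: 16.00 nmi = 29.63200 km.
Difference: 29.63200 − 36.50300 = -6.871 km.

-6.871 km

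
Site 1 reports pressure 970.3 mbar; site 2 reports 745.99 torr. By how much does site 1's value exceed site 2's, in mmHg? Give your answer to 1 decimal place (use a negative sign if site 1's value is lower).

site 1: 970.3 mb = 727.785 mmHg.
Difference: 727.785 − 745.990 = -18.2 mmHg.

-18.2 mmHg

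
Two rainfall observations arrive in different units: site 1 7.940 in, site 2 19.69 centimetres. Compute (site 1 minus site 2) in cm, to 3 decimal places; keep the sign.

0.478 cm

site 1: 7.940 in = 20.16760 cm.
Difference: 20.16760 − 19.69000 = 0.478 cm.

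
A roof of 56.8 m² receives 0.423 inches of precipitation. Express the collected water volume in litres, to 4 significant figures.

Depth: 0.423 in × 25.4 = 10.7442 mm.
1 mm over 1 m² is 1 L, so volume = 10.7442 × 56.8 = 610.27056 L ≈ 610.3 L.

610.3 litres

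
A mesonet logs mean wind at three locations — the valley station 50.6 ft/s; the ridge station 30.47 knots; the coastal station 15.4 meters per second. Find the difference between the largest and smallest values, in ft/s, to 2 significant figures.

the ridge station: 30.47 kt = 51.4276 ft/s.
the coastal station: 15.4 m/s = 50.5249 ft/s.
Spread: 51.4276 − 50.5249 = 0.90 ft/s.

0.90 ft/s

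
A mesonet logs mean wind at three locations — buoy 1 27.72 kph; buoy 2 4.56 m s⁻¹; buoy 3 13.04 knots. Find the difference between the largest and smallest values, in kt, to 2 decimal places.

buoy 1: 27.72 km/h = 14.9676 kt.
buoy 2: 4.56 m/s = 8.8639 kt.
Spread: 14.9676 − 8.8639 = 6.10 kt.

6.10 kt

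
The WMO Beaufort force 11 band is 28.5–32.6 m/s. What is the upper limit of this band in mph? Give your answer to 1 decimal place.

28.5–32.6 m/s × 2.237 = 63.8–72.9 mph.

72.9 mph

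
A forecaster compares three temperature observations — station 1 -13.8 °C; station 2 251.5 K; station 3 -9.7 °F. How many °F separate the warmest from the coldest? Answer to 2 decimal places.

16.86 °F

station 2: 251.5 K = -21.650 °C.
station 3: -9.7 °F = -23.167 °C.
Spread: (-13.800) − (-23.167) = 9.367 °C = 16.86 °F.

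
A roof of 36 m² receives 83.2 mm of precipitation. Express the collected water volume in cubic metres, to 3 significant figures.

3.00 cubic metres

1 mm over 1 m² is 1 L, so volume = 83.2 × 36 = 2995.2 L = 3.00 m³.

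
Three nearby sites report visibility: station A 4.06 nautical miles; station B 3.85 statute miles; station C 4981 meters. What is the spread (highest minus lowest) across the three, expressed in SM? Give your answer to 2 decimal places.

1.58 SM

station A: 4.06 nmi = 4.6722 SM.
station C: 4981 m = 3.0950 SM.
Spread: 4.6722 − 3.0950 = 1.58 SM.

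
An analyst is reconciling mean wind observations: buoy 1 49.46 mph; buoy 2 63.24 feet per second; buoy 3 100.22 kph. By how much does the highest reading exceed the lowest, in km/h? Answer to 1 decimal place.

30.8 km/h

buoy 1: 49.46 mph = 79.598 km/h.
buoy 2: 63.24 ft/s = 69.392 km/h.
Spread: 100.220 − 69.392 = 30.8 km/h.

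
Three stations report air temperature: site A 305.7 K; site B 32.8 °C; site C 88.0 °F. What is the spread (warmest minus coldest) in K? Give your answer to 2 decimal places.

1.69 K

site A: 305.7 K = 32.550 °C.
site C: 88.0 °F = 31.111 °C.
Spread: 32.800 − 31.111 = 1.689 °C.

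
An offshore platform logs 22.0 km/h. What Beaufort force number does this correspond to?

22.0 km/h = 6.1 m/s, which is Beaufort 4 (moderate breeze, 5.5–7.9 m/s).

Beaufort force 4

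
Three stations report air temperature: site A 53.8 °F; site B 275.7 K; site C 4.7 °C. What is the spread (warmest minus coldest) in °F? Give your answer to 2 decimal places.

17.21 °F

site A: 53.8 °F = 12.111 °C.
site B: 275.7 K = 2.550 °C.
Spread: 12.111 − 2.550 = 9.561 °C = 17.21 °F.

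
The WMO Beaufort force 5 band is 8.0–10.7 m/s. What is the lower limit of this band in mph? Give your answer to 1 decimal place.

8.0–10.7 m/s × 2.237 = 17.9–23.9 mph.

17.9 mph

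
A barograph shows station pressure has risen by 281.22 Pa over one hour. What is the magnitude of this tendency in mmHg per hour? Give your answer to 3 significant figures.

281.22 Pa / 1 h × 0.00750062 mmHg/Pa = 2.11 mmHg/h.

2.11 mmHg per hour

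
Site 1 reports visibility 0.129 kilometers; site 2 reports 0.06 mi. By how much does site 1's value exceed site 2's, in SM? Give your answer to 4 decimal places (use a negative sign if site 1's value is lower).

site 1: 0.129 km = 0.080157 SM.
Difference: 0.080157 − 0.060000 = 0.0202 SM.

0.0202 SM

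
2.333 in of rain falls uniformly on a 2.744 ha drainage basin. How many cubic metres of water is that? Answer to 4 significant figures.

1626 cubic metres

Depth: 2.333 in × 25.4 = 59.2582 mm.
Area: 2.744 ha = 27440 m².
1 mm over 1 m² is 1 L, so volume = 59.2582 × 27440 = 1626045 L = 1626 m³.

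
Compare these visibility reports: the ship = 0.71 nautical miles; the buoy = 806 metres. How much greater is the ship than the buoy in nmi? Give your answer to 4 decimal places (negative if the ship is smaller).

0.2748 nmi

the buoy: 806 m = 0.435205 nmi.
Difference: 0.710000 − 0.435205 = 0.2748 nmi.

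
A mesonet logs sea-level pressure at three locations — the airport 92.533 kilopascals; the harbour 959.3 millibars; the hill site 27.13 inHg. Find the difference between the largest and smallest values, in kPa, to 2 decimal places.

the harbour: 959.3 mb = 95.9300 kPa.
the hill site: 27.13 inHg = 91.8727 kPa.
Spread: 95.9300 − 91.8727 = 4.06 kPa.

4.06 kPa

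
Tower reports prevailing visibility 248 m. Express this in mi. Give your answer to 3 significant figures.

0.154 SM

1 m = 0.000621371 SM, so 248 × 0.000621371 = 0.154 SM.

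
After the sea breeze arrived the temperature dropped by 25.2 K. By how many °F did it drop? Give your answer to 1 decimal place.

45.4 °F

A change of 1 °C equals a change of 1.8 °F: Δ°F = 25.2 × 1.8 = 45.4 °F.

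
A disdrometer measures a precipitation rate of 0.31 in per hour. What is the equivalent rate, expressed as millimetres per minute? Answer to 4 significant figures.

0.31 in/hour × 25.4 mm/in × 0.0166667 hour/minute = 0.1312 mm/minute.

0.1312 mm/minute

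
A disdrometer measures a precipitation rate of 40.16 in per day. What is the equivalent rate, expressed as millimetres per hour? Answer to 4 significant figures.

40.16 in/day × 25.4 mm/in × 0.0416667 day/hour = 42.50 mm/hour.

42.50 mm/hour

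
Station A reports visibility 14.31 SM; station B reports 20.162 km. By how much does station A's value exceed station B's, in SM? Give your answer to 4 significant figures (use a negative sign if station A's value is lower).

station B: 20.162 km = 12.52809 SM.
Difference: 14.31000 − 12.52809 = 1.782 SM.

1.782 SM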